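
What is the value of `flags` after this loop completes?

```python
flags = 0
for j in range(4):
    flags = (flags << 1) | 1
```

Build 4 consecutive 1-bits: 0b1111
`flags` takes the values: 0 → 1 → 3 → 7 → 15

Answer: 15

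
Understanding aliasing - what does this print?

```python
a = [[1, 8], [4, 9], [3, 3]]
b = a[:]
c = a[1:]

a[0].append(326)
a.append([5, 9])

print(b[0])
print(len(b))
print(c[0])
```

Key concept: slice with nested mutation.
Step by step:
`a = [[1, 8], [4, 9], [3, 3]]` → a = [[1, 8], [4, 9], [3, 3]]
`b = a[:]` → b = [[1, 8], [4, 9], [3, 3]]
`c = a[1:]` → c = [[4, 9], [3, 3]]
`a[0].append(326)` → a = [[1, 8, 326], [4, 9], [3, 3]]; b = [[1, 8, 326], [4, 9], [3, 3]]
`a.append([5, 9])` → a = [[1, 8, 326], [4, 9], [3, 3], [5, 9]]
`print(b[0])` → prints [1, 8, 326]
`print(len(b))` → prints 3
`print(c[0])` → prints [4, 9]

Answer:
[1, 8, 326]
3
[4, 9]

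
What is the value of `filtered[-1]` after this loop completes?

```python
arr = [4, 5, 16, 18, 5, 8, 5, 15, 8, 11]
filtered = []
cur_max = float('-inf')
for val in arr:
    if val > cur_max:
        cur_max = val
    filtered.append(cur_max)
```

Running max ends at 18
`filtered` takes the values: [] → [4] → [4, 5] → [4, 5, 16] → [4, 5, 16, 18] → [4, 5, 16, 18, 18] → [4, 5, 16, 18, 18, 18] → [4, 5, 16, 18, 18, 18, 18] → [4, 5, 16, 18, 18, 18, 18, 18] → [4, 5, 16, 18, 18, 18, 18, 18, 18] → [4, 5, 16, 18, 18, 18, 18, 18, 18, 18]
So `filtered[-1]` = 18

Answer: 18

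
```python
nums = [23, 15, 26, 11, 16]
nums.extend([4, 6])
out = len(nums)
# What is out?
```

Trace:
`nums = [23, 15, 26, 11, 16]` → nums = [23, 15, 26, 11, 16]
`nums.extend([4, 6])` → nums = [23, 15, 26, 11, 16, 4, 6]
`out = len(nums)` → out = 7
So out = 7

Answer: 7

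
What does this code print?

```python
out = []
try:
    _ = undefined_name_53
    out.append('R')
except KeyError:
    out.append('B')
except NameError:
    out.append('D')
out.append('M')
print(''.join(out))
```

Execution trace: 'D' (except NameError) → 'M' (after the try/except). Output: DM

Answer: DM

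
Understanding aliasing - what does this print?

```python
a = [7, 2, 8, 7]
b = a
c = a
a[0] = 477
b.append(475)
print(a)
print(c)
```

Key concept: multiple aliases.
Step by step:
`a = [7, 2, 8, 7]` → a = [7, 2, 8, 7]
`b = a` → b = [7, 2, 8, 7] (same object as a)
`c = a` → c = [7, 2, 8, 7] (same object as a, b)
`a[0] = 477` → a = [477, 2, 8, 7] (same object as b, c); b = [477, 2, 8, 7] (same object as a, c); c = [477, 2, 8, 7] (same object as a, b)
`b.append(475)` → a = [477, 2, 8, 7, 475] (same object as b, c); b = [477, 2, 8, 7, 475] (same object as a, c); c = [477, 2, 8, 7, 475] (same object as a, b)
`print(a)` → prints [477, 2, 8, 7, 475]
`print(c)` → prints [477, 2, 8, 7, 475]

Answer:
[477, 2, 8, 7, 475]
[477, 2, 8, 7, 475]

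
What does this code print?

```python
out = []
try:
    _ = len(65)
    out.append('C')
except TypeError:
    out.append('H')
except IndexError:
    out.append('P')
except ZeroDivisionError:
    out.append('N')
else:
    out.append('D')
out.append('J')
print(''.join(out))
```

Execution trace: 'H' (except TypeError) → 'J' (after the try/except). Output: HJ

Answer: HJ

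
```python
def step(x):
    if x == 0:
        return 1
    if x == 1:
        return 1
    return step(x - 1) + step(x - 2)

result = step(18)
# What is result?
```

Build up from base cases: step(0)=1, step(1)=1, step(2)=2, step(3)=3, step(4)=5, step(5)=8, step(6)=13, ..., step(18)=4181

Answer: 4181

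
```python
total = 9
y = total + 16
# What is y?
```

Trace:
`total = 9` → total = 9
`y = total + 16` → y = 25
So y = 25

Answer: 25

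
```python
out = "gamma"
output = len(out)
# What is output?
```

Trace:
`out = "gamma"` → out = 'gamma'
`output = len(out)` → output = 5
So output = 5

Answer: 5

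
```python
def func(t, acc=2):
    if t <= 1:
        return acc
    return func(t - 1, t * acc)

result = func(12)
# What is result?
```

Accumulator trace (n, acc): (12, 2) -> (11, 24) -> (10, 264) -> (9, 2640) -> (8, 23760) -> (7, 190080) -> (6, 1330560) -> (5, 7983360) -> (4, 39916800) -> (3, 159667200) -> (2, 479001600) -> (1, 958003200) -> return 958003200

Answer: 958003200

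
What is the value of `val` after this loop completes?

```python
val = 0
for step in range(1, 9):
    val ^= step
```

XOR of 1 to 8
`val` takes the values: 0 → 1 → 3 → 0 → 4 → 1 → 7 → 0 → 8

Answer: 8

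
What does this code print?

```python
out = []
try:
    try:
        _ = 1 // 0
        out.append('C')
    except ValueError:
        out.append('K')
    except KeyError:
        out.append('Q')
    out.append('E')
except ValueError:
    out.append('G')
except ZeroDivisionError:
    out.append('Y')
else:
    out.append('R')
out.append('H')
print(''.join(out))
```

Execution trace: 'Y' (except ZeroDivisionError) → 'H' (after the try/except). Output: YH

Answer: YH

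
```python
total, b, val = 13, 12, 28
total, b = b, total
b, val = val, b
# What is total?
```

Trace:
`total, b, val = 13, 12, 28` → total = 13; b = 12; val = 28
`total, b = b, total` → total = 12; b = 13
`b, val = val, b` → b = 28; val = 13
So total = 12

Answer: 12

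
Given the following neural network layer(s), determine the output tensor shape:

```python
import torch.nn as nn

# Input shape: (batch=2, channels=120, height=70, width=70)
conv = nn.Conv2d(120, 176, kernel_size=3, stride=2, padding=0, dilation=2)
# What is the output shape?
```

Input: (2, 120, 70, 70) -> Output: (2, 176, 33, 33)

Answer: (2, 176, 33, 33)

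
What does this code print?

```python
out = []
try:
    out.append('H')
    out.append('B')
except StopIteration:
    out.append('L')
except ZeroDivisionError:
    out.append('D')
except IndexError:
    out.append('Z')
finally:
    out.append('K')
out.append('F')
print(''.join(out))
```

Execution trace: 'H' (try body) → 'B' (try body, no exception) → 'K' (finally) → 'F' (after the try/except). Output: HBKF

Answer: HBKF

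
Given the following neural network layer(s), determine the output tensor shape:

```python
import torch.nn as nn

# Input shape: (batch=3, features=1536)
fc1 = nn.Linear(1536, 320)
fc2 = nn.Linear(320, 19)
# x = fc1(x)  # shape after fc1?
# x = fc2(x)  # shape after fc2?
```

Input: (3, 1536) -> after fc1: (3, 320) -> Output: (3, 19)

Answer: (3, 19)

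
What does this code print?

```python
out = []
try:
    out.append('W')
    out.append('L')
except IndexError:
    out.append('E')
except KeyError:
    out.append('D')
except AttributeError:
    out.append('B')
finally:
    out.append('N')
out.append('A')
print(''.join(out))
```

Execution trace: 'W' (try body) → 'L' (try body, no exception) → 'N' (finally) → 'A' (after the try/except). Output: WLNA

Answer: WLNA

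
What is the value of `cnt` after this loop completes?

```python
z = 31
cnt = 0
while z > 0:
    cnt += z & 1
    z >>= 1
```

Count set bits in 31 (binary: 0b11111)
`cnt` takes the values: 0 → 1 → 2 → 3 → 4 → 5

Answer: 5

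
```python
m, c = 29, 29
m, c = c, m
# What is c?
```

Trace:
`m, c = 29, 29` → m = 29; c = 29
`m, c = c, m` → m = 29; c = 29
So c = 29

Answer: 29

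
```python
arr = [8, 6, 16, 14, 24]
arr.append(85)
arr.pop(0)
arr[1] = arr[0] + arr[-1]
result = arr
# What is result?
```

Trace:
`arr = [8, 6, 16, 14, 24]` → arr = [8, 6, 16, 14, 24]
`arr.append(85)` → arr = [8, 6, 16, 14, 24, 85]
`arr.pop(0)` → arr = [6, 16, 14, 24, 85]
`arr[1] = arr[0] + arr[-1]` → arr = [6, 91, 14, 24, 85]
`result = arr` → result = [6, 91, 14, 24, 85]
So result = [6, 91, 14, 24, 85]

Answer: [6, 91, 14, 24, 85]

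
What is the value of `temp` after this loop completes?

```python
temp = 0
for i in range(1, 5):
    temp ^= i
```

XOR of 1 to 4
`temp` takes the values: 0 → 1 → 3 → 0 → 4

Answer: 4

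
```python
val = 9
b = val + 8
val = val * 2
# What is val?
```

Trace:
`val = 9` → val = 9
`b = val + 8` → b = 17
`val = val * 2` → val = 18
So val = 18

Answer: 18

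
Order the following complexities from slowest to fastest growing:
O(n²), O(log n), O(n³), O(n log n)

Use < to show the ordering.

Ordered by growth rate: O(log n) < O(n log n) < O(n²) < O(n³)

Answer: O(log n) < O(n log n) < O(n²) < O(n³)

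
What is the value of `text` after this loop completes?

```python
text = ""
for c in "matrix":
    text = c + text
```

Reverse 'matrix'
`text` takes the values: "" → "m" → "am" → "tam" → "rtam" → "irtam" → "xirtam"

Answer: "xirtam"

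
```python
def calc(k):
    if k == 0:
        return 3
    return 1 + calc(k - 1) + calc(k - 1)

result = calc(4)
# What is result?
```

calc(k) = 1 + 2·calc(k-1), calc(0)=3. Closed form: (3+1)·2^4 - 1 = 63.

Answer: 63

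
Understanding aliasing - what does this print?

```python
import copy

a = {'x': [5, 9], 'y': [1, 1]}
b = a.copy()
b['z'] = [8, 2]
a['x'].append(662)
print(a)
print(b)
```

Key concept: shallow copy of dict with mutable values.
Step by step:
`a = {'x': [5, 9], 'y': [1, 1]}` → a = {'x': [5, 9], 'y': [1, 1]}
`b = a.copy()` → b = {'x': [5, 9], 'y': [1, 1]}
`b['z'] = [8, 2]` → b = {'x': [5, 9], 'y': [1, 1], 'z': [8, 2]}
`a['x'].append(662)` → a = {'x': [5, 9, 662], 'y': [1, 1]}; b = {'x': [5, 9, 662], 'y': [1, 1], 'z': [8, 2]}
`print(a)` → prints {'x': [5, 9, 662], 'y': [1, 1]}
`print(b)` → prints {'x': [5, 9, 662], 'y': [1, 1], 'z': [8, 2]}

Answer:
{'x': [5, 9, 662], 'y': [1, 1]}
{'x': [5, 9, 662], 'y': [1, 1], 'z': [8, 2]}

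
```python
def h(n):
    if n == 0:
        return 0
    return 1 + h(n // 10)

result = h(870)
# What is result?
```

Count of digits of 870: 3

Answer: 3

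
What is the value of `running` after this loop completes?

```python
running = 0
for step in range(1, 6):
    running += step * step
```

Sum of squares 1² to 5² = 55
`running` takes the values: 0 → 1 → 5 → 14 → 30 → 55

Answer: 55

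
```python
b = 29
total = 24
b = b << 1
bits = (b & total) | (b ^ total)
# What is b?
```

Trace:
`b = 29` → b = 29
`total = 24` → total = 24
`b = b << 1` → b = 58
`bits = (b & total) | (b ^ total)` → bits = 58
So b = 58

Answer: 58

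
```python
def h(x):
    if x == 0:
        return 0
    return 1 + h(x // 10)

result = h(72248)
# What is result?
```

Count of digits of 72248: 5

Answer: 5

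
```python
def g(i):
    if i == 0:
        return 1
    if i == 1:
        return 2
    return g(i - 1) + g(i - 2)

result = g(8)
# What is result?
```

Build up from base cases: g(0)=1, g(1)=2, g(2)=3, g(3)=5, g(4)=8, g(5)=13, g(6)=21, ..., g(8)=55

Answer: 55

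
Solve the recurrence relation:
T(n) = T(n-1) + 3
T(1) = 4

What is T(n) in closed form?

Unrolling: T(n) = T(1) + 3·(n-1) = 4 + 3(n-1) = 3n + 1.

Answer: T(n) = 3n + 1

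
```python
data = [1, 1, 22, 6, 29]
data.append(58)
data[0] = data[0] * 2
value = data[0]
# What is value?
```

Trace:
`data = [1, 1, 22, 6, 29]` → data = [1, 1, 22, 6, 29]
`data.append(58)` → data = [1, 1, 22, 6, 29, 58]
`data[0] = data[0] * 2` → data = [2, 1, 22, 6, 29, 58]
`value = data[0]` → value = 2
So value = 2

Answer: 2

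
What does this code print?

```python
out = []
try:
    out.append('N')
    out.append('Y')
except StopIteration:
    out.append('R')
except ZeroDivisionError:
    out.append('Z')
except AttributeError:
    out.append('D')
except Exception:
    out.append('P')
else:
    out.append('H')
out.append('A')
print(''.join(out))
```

Execution trace: 'N' (try body) → 'Y' (try body, no exception) → 'H' (else) → 'A' (after the try/except). Output: NYHA

Answer: NYHA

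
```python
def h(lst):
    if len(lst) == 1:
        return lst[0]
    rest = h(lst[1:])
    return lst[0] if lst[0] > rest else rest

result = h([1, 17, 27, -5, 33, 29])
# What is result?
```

Recursive max over [1, 17, 27, -5, 33, 29] = 33

Answer: 33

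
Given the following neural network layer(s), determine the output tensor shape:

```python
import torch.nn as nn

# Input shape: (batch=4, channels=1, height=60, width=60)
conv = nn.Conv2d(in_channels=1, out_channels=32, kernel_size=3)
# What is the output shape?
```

Input: (4, 1, 60, 60) -> Output: (4, 32, 58, 58)

Answer: (4, 32, 58, 58)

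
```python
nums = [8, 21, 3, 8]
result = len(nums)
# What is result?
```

Trace:
`nums = [8, 21, 3, 8]` → nums = [8, 21, 3, 8]
`result = len(nums)` → result = 4
So result = 4

Answer: 4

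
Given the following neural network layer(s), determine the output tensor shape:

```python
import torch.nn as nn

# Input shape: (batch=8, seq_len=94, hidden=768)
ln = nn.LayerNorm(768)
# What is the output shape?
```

Input: (8, 94, 768) -> Output: (8, 94, 768)

Answer: (8, 94, 768)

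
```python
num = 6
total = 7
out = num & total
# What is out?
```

Trace:
`num = 6` → num = 6
`total = 7` → total = 7
`out = num & total` → out = 6
So out = 6

Answer: 6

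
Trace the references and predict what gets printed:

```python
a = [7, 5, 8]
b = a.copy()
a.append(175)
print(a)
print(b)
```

Key concept: list.copy() creates independent copy.
Step by step:
`a = [7, 5, 8]` → a = [7, 5, 8]
`b = a.copy()` → b = [7, 5, 8]
`a.append(175)` → a = [7, 5, 8, 175]
`print(a)` → prints [7, 5, 8, 175]
`print(b)` → prints [7, 5, 8]

Answer:
[7, 5, 8, 175]
[7, 5, 8]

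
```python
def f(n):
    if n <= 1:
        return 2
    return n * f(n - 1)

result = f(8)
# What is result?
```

f(8) = 8 * 7 * 6 * 5 * 4 * 3 * 2 * 2 = 80640

Answer: 80640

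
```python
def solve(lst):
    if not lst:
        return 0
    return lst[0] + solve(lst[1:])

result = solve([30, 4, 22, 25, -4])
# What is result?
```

30 + 4 + 22 + 25 + (-4) + 0 = 77

Answer: 77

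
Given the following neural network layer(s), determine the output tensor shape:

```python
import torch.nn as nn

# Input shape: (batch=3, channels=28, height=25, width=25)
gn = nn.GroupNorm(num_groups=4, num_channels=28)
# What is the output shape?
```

Input: (3, 28, 25, 25) -> Output: (3, 28, 25, 25)

Answer: (3, 28, 25, 25)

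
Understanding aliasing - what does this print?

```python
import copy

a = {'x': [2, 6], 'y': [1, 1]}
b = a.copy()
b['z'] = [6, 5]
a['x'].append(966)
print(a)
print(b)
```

Key concept: shallow copy of dict with mutable values.
Step by step:
`a = {'x': [2, 6], 'y': [1, 1]}` → a = {'x': [2, 6], 'y': [1, 1]}
`b = a.copy()` → b = {'x': [2, 6], 'y': [1, 1]}
`b['z'] = [6, 5]` → b = {'x': [2, 6], 'y': [1, 1], 'z': [6, 5]}
`a['x'].append(966)` → a = {'x': [2, 6, 966], 'y': [1, 1]}; b = {'x': [2, 6, 966], 'y': [1, 1], 'z': [6, 5]}
`print(a)` → prints {'x': [2, 6, 966], 'y': [1, 1]}
`print(b)` → prints {'x': [2, 6, 966], 'y': [1, 1], 'z': [6, 5]}

Answer:
{'x': [2, 6, 966], 'y': [1, 1]}
{'x': [2, 6, 966], 'y': [1, 1], 'z': [6, 5]}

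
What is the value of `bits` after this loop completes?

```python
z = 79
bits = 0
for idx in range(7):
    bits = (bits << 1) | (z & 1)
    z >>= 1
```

Reverse lowest 7 bits of 79
`bits` takes the values: 0 → 1 → 3 → 7 → 15 → 30 → 60 → 121

Answer: 121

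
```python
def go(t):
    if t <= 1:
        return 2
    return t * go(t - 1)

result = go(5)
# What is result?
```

go(5) = 5 * 4 * 3 * 2 * 2 = 240

Answer: 240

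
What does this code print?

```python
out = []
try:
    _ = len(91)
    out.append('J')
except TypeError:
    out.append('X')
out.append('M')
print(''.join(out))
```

Execution trace: 'X' (except TypeError) → 'M' (after the try/except). Output: XM

Answer: XM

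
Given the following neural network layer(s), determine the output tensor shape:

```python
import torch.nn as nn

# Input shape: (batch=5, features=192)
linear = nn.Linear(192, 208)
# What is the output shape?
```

Input: (5, 192) -> Output: (5, 208)

Answer: (5, 208)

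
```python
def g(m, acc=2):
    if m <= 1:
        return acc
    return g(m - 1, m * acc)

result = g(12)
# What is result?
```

Accumulator trace (n, acc): (12, 2) -> (11, 24) -> (10, 264) -> (9, 2640) -> (8, 23760) -> (7, 190080) -> (6, 1330560) -> (5, 7983360) -> (4, 39916800) -> (3, 159667200) -> (2, 479001600) -> (1, 958003200) -> return 958003200

Answer: 958003200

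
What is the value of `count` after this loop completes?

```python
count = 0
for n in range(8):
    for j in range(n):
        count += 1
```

Triangle number: 0+1+2+...+7
`count` takes the values: 0 → 1 → 2 → 3 → 4 → 5 → 6 → 7 → 8 → 9 → 10 → 11 → 12 → 13 → 14 → 15 → 16 → 17 → 18 → 19 → 20 → 21 → 22 → 23 → 24 → 25 → 26 → 27 → 28

Answer: 28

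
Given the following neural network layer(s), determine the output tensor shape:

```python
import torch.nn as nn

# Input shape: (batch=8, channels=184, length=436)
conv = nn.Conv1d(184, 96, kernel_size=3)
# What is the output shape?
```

Input: (8, 184, 436) -> Output: (8, 96, 434)

Answer: (8, 96, 434)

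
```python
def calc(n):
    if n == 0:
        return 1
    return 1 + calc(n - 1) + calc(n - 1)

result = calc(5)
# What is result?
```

calc(n) = 1 + 2·calc(n-1), calc(0)=1. Closed form: (1+1)·2^5 - 1 = 63.

Answer: 63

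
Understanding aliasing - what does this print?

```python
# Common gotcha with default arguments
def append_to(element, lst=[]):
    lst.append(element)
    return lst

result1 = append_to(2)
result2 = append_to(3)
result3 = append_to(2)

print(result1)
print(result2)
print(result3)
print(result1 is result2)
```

Key concept: mutable default argument gotcha.
Step by step:
`result1 = append_to(2)` → result1 = [2]
`result2 = append_to(3)` → result1 = [2, 3] (same object as result2); result2 = [2, 3] (same object as result1)
`result3 = append_to(2)` → result1 = [2, 3, 2] (same object as result2, result3); result2 = [2, 3, 2] (same object as result1, result3); result3 = [2, 3, 2] (same object as result1, result2)
`print(result1)` → prints [2, 3, 2]
`print(result2)` → prints [2, 3, 2]
`print(result3)` → prints [2, 3, 2]
`print(result1 is result2)` → prints True

Answer:
[2, 3, 2]
[2, 3, 2]
[2, 3, 2]
True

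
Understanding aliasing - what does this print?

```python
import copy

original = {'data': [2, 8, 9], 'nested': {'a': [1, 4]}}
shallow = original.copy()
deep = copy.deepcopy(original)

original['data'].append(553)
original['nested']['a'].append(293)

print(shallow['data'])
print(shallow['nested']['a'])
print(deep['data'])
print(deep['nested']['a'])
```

Key concept: comparing shallow vs deep copy.
Step by step:
`original = {'data': [2, 8, 9], 'nested': {'a': [1, 4]}}` → original = {'data': [2, 8, 9], 'nested': {'a': [1, 4]}}
`shallow = original.copy()` → shallow = {'data': [2, 8, 9], 'nested': {'a': [1, 4]}}
`deep = copy.deepcopy(original)` → deep = {'data': [2, 8, 9], 'nested': {'a': [1, 4]}}
`original['data'].append(553)` → original = {'data': [2, 8, 9, 553], 'nested': {'a': [1, 4]}}; shallow = {'data': [2, 8, 9, 553], 'nested': {'a': [1, 4]}}
`original['nested']['a'].append(293)` → original = {'data': [2, 8, 9, 553], 'nested': {'a': [1, 4, 293]}}; shallow = {'data': [2, 8, 9, 553], 'nested': {'a': [1, 4, 293]}}
`print(shallow['data'])` → prints [2, 8, 9, 553]
`print(shallow['nested']['a'])` → prints [1, 4, 293]
`print(deep['data'])` → prints [2, 8, 9]
`print(deep['nested']['a'])` → prints [1, 4]

Answer:
[2, 8, 9, 553]
[1, 4, 293]
[2, 8, 9]
[1, 4]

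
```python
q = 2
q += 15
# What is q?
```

Trace:
`q = 2` → q = 2
`q += 15` → q = 17
So q = 17

Answer: 17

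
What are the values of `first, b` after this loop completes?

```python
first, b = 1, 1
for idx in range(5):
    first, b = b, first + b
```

Fibonacci: after 5 iterations
`first, b` takes the values: (1, 1) → (1, 2) → (2, 3) → (3, 5) → (5, 8) → (8, 13)

Answer: 8, 13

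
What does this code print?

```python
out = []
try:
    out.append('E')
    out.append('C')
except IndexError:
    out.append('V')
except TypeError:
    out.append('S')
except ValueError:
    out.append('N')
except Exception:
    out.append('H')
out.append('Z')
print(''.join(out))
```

Execution trace: 'E' (try body) → 'C' (try body, no exception) → 'Z' (after the try/except). Output: ECZ

Answer: ECZ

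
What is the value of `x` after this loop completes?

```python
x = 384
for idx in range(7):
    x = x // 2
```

Halve 7 times: 384 // 2^7 = 3
`x` takes the values: 384 → 192 → 96 → 48 → 24 → 12 → 6 → 3

Answer: 3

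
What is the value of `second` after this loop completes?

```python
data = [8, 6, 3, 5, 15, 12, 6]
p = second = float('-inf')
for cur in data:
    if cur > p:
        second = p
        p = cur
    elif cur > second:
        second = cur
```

Second largest (with repeats) in [8, 6, 3, 5, 15, 12, 6]
`second` takes the values: -inf → 6 → 8 → 12

Answer: 12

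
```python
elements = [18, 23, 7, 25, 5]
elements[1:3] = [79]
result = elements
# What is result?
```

Trace:
`elements = [18, 23, 7, 25, 5]` → elements = [18, 23, 7, 25, 5]
`elements[1:3] = [79]` → elements = [18, 79, 25, 5]
`result = elements` → result = [18, 79, 25, 5]
So result = [18, 79, 25, 5]

Answer: [18, 79, 25, 5]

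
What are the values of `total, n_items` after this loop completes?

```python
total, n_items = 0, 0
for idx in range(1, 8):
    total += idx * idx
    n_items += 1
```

Sum of squares and count
`total, n_items` takes the values: (0, 0) → (1, 0) → (1, 1) → (5, 1) → (5, 2) → (14, 2) → (14, 3) → (30, 3) → (30, 4) → (55, 4) → (55, 5) → (91, 5) → (91, 6) → (140, 6) → (140, 7)

Answer: 140, 7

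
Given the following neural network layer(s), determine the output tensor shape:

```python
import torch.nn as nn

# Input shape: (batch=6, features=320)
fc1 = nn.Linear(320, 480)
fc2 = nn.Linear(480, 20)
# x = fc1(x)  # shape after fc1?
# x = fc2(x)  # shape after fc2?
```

Input: (6, 320) -> after fc1: (6, 480) -> Output: (6, 20)

Answer: (6, 20)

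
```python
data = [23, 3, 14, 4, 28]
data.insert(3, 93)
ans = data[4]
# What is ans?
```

Trace:
`data = [23, 3, 14, 4, 28]` → data = [23, 3, 14, 4, 28]
`data.insert(3, 93)` → data = [23, 3, 14, 93, 4, 28]
`ans = data[4]` → ans = 4
So ans = 4

Answer: 4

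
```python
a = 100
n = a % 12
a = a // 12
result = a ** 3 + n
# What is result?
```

Trace:
`a = 100` → a = 100
`n = a % 12` → n = 4
`a = a // 12` → a = 8
`result = a ** 3 + n` → result = 516
So result = 516

Answer: 516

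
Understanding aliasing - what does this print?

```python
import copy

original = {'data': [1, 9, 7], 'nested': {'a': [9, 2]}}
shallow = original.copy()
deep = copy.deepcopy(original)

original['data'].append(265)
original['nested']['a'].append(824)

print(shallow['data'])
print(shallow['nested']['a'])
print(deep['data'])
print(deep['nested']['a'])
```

Key concept: comparing shallow vs deep copy.
Step by step:
`original = {'data': [1, 9, 7], 'nested': {'a': [9, 2]}}` → original = {'data': [1, 9, 7], 'nested': {'a': [9, 2]}}
`shallow = original.copy()` → shallow = {'data': [1, 9, 7], 'nested': {'a': [9, 2]}}
`deep = copy.deepcopy(original)` → deep = {'data': [1, 9, 7], 'nested': {'a': [9, 2]}}
`original['data'].append(265)` → original = {'data': [1, 9, 7, 265], 'nested': {'a': [9, 2]}}; shallow = {'data': [1, 9, 7, 265], 'nested': {'a': [9, 2]}}
`original['nested']['a'].append(824)` → original = {'data': [1, 9, 7, 265], 'nested': {'a': [9, 2, 824]}}; shallow = {'data': [1, 9, 7, 265], 'nested': {'a': [9, 2, 824]}}
`print(shallow['data'])` → prints [1, 9, 7, 265]
`print(shallow['nested']['a'])` → prints [9, 2, 824]
`print(deep['data'])` → prints [1, 9, 7]
`print(deep['nested']['a'])` → prints [9, 2]

Answer:
[1, 9, 7, 265]
[9, 2, 824]
[1, 9, 7]
[9, 2]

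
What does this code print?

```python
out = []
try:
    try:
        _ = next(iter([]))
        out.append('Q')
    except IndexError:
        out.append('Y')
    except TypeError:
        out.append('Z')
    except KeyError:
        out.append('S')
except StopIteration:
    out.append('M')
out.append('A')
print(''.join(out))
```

Execution trace: 'M' (outer except StopIteration) → 'A' (after the try/except). Output: MA

Answer: MA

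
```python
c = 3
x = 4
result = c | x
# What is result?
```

Trace:
`c = 3` → c = 3
`x = 4` → x = 4
`result = c | x` → result = 7
So result = 7

Answer: 7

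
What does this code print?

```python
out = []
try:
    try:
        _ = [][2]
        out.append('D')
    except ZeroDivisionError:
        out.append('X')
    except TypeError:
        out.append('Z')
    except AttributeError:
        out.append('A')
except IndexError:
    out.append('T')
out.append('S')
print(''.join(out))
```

Execution trace: 'T' (outer except IndexError) → 'S' (after the try/except). Output: TS

Answer: TS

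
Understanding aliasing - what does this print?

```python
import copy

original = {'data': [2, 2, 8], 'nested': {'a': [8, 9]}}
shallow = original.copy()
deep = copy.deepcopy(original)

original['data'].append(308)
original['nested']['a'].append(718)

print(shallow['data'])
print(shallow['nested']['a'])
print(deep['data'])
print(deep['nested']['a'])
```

Key concept: comparing shallow vs deep copy.
Step by step:
`original = {'data': [2, 2, 8], 'nested': {'a': [8, 9]}}` → original = {'data': [2, 2, 8], 'nested': {'a': [8, 9]}}
`shallow = original.copy()` → shallow = {'data': [2, 2, 8], 'nested': {'a': [8, 9]}}
`deep = copy.deepcopy(original)` → deep = {'data': [2, 2, 8], 'nested': {'a': [8, 9]}}
`original['data'].append(308)` → original = {'data': [2, 2, 8, 308], 'nested': {'a': [8, 9]}}; shallow = {'data': [2, 2, 8, 308], 'nested': {'a': [8, 9]}}
`original['nested']['a'].append(718)` → original = {'data': [2, 2, 8, 308], 'nested': {'a': [8, 9, 718]}}; shallow = {'data': [2, 2, 8, 308], 'nested': {'a': [8, 9, 718]}}
`print(shallow['data'])` → prints [2, 2, 8, 308]
`print(shallow['nested']['a'])` → prints [8, 9, 718]
`print(deep['data'])` → prints [2, 2, 8]
`print(deep['nested']['a'])` → prints [8, 9]

Answer:
[2, 2, 8, 308]
[8, 9, 718]
[2, 2, 8]
[8, 9]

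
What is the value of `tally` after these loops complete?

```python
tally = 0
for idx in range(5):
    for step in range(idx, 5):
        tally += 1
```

Upper triangle: 5 + 4 + ... + 1
`tally` takes the values: 0 → 1 → 2 → 3 → 4 → 5 → 6 → 7 → 8 → 9 → 10 → 11 → 12 → 13 → 14 → 15

Answer: 15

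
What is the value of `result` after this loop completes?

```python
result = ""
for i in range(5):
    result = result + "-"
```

Repeat '-' 5 times
`result` takes the values: "" → "-" → "--" → "---" → "----" → "-----"

Answer: "-----"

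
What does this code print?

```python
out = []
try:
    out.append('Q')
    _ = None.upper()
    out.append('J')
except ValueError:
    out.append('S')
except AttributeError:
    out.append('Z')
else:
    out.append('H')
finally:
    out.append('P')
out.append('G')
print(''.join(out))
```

Execution trace: 'Q' (try body) → 'Z' (except AttributeError) → 'P' (finally) → 'G' (after the try/except). Output: QZPG

Answer: QZPG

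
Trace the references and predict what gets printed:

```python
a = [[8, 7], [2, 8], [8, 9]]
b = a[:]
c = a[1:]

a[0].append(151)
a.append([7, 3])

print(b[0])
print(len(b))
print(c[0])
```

Key concept: slice with nested mutation.
Step by step:
`a = [[8, 7], [2, 8], [8, 9]]` → a = [[8, 7], [2, 8], [8, 9]]
`b = a[:]` → b = [[8, 7], [2, 8], [8, 9]]
`c = a[1:]` → c = [[2, 8], [8, 9]]
`a[0].append(151)` → a = [[8, 7, 151], [2, 8], [8, 9]]; b = [[8, 7, 151], [2, 8], [8, 9]]
`a.append([7, 3])` → a = [[8, 7, 151], [2, 8], [8, 9], [7, 3]]
`print(b[0])` → prints [8, 7, 151]
`print(len(b))` → prints 3
`print(c[0])` → prints [2, 8]

Answer:
[8, 7, 151]
3
[2, 8]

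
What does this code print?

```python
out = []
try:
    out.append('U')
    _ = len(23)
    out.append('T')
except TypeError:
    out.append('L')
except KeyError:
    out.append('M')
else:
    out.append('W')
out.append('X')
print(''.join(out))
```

Execution trace: 'U' (try body) → 'L' (except TypeError) → 'X' (after the try/except). Output: ULX

Answer: ULX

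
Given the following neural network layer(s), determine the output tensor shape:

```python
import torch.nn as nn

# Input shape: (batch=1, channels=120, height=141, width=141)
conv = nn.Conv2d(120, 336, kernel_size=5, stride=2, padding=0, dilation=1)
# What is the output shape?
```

Input: (1, 120, 141, 141) -> Output: (1, 336, 69, 69)

Answer: (1, 336, 69, 69)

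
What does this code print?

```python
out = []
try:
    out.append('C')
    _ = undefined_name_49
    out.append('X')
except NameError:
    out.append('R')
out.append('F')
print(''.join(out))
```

Execution trace: 'C' (try body) → 'R' (except NameError) → 'F' (after the try/except). Output: CRF

Answer: CRF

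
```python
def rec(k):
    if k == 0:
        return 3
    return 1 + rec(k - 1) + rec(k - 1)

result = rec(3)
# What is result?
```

rec(k) = 1 + 2·rec(k-1), rec(0)=3. Closed form: (3+1)·2^3 - 1 = 31.

Answer: 31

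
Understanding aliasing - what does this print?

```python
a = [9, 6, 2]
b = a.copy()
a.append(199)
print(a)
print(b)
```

Key concept: list.copy() creates independent copy.
Step by step:
`a = [9, 6, 2]` → a = [9, 6, 2]
`b = a.copy()` → b = [9, 6, 2]
`a.append(199)` → a = [9, 6, 2, 199]
`print(a)` → prints [9, 6, 2, 199]
`print(b)` → prints [9, 6, 2]

Answer:
[9, 6, 2, 199]
[9, 6, 2]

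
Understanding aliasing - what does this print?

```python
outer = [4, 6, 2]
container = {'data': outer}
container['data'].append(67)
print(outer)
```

Key concept: dict holds reference to list.
Step by step:
`outer = [4, 6, 2]` → outer = [4, 6, 2]
`container = {'data': outer}` → container = {'data': [4, 6, 2]}
`container['data'].append(67)` → outer = [4, 6, 2, 67]; container = {'data': [4, 6, 2, 67]}
`print(outer)` → prints [4, 6, 2, 67]

Answer: [4, 6, 2, 67]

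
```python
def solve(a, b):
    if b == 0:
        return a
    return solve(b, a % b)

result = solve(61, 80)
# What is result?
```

solve(61, 80) -> solve(80, 61) -> solve(61, 19) -> solve(19, 4) -> solve(4, 3) -> solve(3, 1) -> solve(1, 0) -> 1

Answer: 1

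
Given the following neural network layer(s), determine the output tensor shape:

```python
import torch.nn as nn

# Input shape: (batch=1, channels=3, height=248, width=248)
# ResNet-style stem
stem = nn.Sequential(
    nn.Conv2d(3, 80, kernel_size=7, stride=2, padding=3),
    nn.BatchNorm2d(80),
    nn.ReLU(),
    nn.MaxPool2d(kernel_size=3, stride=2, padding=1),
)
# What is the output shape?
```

Input: (1, 3, 248, 248) -> after Conv2d 7x7 stride=2: (1, 80, 124, 124) -> Output: (1, 80, 62, 62)

Answer: (1, 80, 62, 62)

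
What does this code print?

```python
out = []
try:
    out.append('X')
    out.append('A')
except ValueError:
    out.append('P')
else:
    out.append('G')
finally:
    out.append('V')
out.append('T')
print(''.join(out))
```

Execution trace: 'X' (try body) → 'A' (try body, no exception) → 'G' (else) → 'V' (finally) → 'T' (after the try/except). Output: XAGVT

Answer: XAGVT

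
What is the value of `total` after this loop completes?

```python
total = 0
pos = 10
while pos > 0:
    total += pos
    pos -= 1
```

Sum 10 down to 1
`total` takes the values: 0 → 10 → 19 → 27 → 34 → 40 → 45 → 49 → 52 → 54 → 55

Answer: 55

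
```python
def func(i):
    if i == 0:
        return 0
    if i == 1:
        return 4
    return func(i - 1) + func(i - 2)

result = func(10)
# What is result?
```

Build up from base cases: func(0)=0, func(1)=4, func(2)=4, func(3)=8, func(4)=12, func(5)=20, func(6)=32, ..., func(10)=220

Answer: 220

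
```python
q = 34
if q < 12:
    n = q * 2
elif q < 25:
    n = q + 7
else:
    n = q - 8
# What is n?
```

Trace:
`q = 34` → q = 34
`if q < 12: ...` → q < 12 is False, q < 25 is False, take else branch → n = 26
So n = 26

Answer: 26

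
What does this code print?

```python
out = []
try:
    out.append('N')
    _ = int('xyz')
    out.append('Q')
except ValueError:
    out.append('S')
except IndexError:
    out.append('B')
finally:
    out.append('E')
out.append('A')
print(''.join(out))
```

Execution trace: 'N' (try body) → 'S' (except ValueError) → 'E' (finally) → 'A' (after the try/except). Output: NSEA

Answer: NSEA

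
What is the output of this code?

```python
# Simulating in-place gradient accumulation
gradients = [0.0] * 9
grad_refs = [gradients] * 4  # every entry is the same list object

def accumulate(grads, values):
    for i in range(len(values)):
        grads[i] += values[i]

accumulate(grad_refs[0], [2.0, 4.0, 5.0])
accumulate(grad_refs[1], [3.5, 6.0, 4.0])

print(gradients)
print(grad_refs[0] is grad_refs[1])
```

Key concept: gradient accumulation aliasing.
Step by step:
`gradients = [0.0] * 9` → gradients = [0.0, 0.0, 0.0, 0.0, 0.0, 0.0, 0.0, 0.0, 0.0]
`grad_refs = [gradients] * 4` → grad_refs = [[0.0, 0.0, 0.0, 0.0, 0.0, 0.0, 0.0, 0.0, 0.0], [0.0, 0.0, 0.0, 0.0, 0.0, 0.0, 0.0, 0.0, 0.0], [0.0, 0.0, 0.0, 0.0, 0.0, 0.0, 0.0, 0.0, 0.0], [0.0, 0.0, 0.0, 0.0, 0.0, 0.0, 0.0, 0.0, 0.0]]
`accumulate(grad_refs[0], [2.0, 4.0, 5.0])` → gradients = [2.0, 4.0, 5.0, 0.0, 0.0, 0.0, 0.0, 0.0, 0.0]; grad_refs = [[2.0, 4.0, 5.0, 0.0, 0.0, 0.0, 0.0, 0.0, 0.0], [2.0, 4.0, 5.0, 0.0, 0.0, 0.0, 0.0, 0.0, 0.0], [2.0, 4.0, 5.0, 0.0, 0.0, 0.0, 0.0, 0.0, 0.0], [2.0, 4.0, 5.0, 0.0, 0.0, 0.0, 0.0, 0.0, 0.0]]
`accumulate(grad_refs[1], [3.5, 6.0, 4.0])` → gradients = [5.5, 10.0, 9.0, 0.0, 0.0, 0.0, 0.0, 0.0, 0.0]; grad_refs = [[5.5, 10.0, 9.0, 0.0, 0.0, 0.0, 0.0, 0.0, 0.0], [5.5, 10.0, 9.0, 0.0, 0.0, 0.0, 0.0, 0.0, 0.0], [5.5, 10.0, 9.0, 0.0, 0.0, 0.0, 0.0, 0.0, 0.0], [5.5, 10.0, 9.0, 0.0, 0.0, 0.0, 0.0, 0.0, 0.0]]
`print(gradients)` → prints [5.5, 10.0, 9.0, 0.0, 0.0, 0.0, 0.0, 0.0, 0.0]
`print(grad_refs[0] is grad_refs[1])` → prints True

Answer:
[5.5, 10.0, 9.0, 0.0, 0.0, 0.0, 0.0, 0.0, 0.0]
True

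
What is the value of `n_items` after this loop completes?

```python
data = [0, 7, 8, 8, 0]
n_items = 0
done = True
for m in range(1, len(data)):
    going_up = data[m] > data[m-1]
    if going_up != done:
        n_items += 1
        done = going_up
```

Count direction changes in [0, 7, 8, 8, 0]
`n_items` takes the values: 0 → 1

Answer: 1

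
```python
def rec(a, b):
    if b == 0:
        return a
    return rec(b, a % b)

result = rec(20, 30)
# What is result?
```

rec(20, 30) -> rec(30, 20) -> rec(20, 10) -> rec(10, 0) -> 10

Answer: 10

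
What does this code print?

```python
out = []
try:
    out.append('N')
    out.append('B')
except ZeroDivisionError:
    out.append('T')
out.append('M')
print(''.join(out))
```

Execution trace: 'N' (try body) → 'B' (try body, no exception) → 'M' (after the try/except). Output: NBM

Answer: NBM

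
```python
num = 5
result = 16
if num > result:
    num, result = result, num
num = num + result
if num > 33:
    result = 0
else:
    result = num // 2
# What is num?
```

Trace:
`num = 5` → num = 5
`result = 16` → result = 16
`if num > result: ...` → num > result is False → no variable changes
`num = num + result` → num = 21
`if num > 33: ...` → num > 33 is False, take else branch → result = 10
So num = 21

Answer: 21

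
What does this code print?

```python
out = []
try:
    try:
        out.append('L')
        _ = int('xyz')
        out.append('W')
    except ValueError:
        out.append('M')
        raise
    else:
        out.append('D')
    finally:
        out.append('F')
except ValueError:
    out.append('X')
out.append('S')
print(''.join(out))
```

Execution trace: 'L' (try body) → 'M' (except ValueError) → 'F' (finally) → 'X' (outer except ValueError) → 'S' (after the try/except). Output: LMFXS

Answer: LMFXS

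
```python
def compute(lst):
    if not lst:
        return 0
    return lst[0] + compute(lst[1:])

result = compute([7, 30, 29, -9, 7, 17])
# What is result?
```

7 + 30 + 29 + (-9) + 7 + 17 + 0 = 81

Answer: 81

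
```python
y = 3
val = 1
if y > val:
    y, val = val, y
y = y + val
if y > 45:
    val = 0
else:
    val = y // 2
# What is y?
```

Trace:
`y = 3` → y = 3
`val = 1` → val = 1
`if y > val: ...` → y > val is True → y = 1; val = 3
`y = y + val` → y = 4
`if y > 45: ...` → y > 45 is False, take else branch → val = 2
So y = 4

Answer: 4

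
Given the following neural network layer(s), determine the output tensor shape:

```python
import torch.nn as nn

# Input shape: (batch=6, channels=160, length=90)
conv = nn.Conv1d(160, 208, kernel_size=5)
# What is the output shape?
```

Input: (6, 160, 90) -> Output: (6, 208, 86)

Answer: (6, 208, 86)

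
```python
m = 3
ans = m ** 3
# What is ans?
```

Trace:
`m = 3` → m = 3
`ans = m ** 3` → ans = 27
So ans = 27

Answer: 27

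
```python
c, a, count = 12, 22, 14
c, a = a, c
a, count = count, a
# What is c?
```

Trace:
`c, a, count = 12, 22, 14` → c = 12; a = 22; count = 14
`c, a = a, c` → c = 22; a = 12
`a, count = count, a` → a = 14; count = 12
So c = 22

Answer: 22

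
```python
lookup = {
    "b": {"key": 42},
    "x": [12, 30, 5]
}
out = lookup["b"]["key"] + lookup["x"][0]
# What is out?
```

Trace:
`lookup = { ...` → lookup = {'b': {'key': 42}, 'x': [12, 30, 5]}
`out = lookup["b"]["key"] + lookup["x"][0]` → out = 54
So out = 54

Answer: 54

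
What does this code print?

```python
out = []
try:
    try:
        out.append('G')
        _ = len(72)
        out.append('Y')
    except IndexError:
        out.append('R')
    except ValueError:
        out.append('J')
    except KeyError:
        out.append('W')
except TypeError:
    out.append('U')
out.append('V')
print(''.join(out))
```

Execution trace: 'G' (try body) → 'U' (outer except TypeError) → 'V' (after the try/except). Output: GUV

Answer: GUV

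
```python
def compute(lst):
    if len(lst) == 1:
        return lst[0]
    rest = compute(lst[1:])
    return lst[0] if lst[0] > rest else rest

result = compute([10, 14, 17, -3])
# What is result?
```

Recursive max over [10, 14, 17, -3] = 17

Answer: 17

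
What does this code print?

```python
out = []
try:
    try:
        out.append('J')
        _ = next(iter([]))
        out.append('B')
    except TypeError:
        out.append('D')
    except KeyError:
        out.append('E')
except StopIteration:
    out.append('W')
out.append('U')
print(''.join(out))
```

Execution trace: 'J' (try body) → 'W' (outer except StopIteration) → 'U' (after the try/except). Output: JWU

Answer: JWU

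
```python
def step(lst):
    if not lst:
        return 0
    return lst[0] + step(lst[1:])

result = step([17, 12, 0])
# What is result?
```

17 + 12 + 0 + 0 = 29

Answer: 29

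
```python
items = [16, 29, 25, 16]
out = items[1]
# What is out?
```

Trace:
`items = [16, 29, 25, 16]` → items = [16, 29, 25, 16]
`out = items[1]` → out = 29
So out = 29

Answer: 29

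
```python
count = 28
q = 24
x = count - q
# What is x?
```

Trace:
`count = 28` → count = 28
`q = 24` → q = 24
`x = count - q` → x = 4
So x = 4

Answer: 4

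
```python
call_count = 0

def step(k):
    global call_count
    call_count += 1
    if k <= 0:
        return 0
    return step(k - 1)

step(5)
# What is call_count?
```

Linear recursion stepping by 1: 6 calls from k=5 down to ≤0.

Answer: 6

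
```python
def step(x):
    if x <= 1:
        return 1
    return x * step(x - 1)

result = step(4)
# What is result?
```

step(4) = 4 * 3 * 2 * 1 = 24

Answer: 24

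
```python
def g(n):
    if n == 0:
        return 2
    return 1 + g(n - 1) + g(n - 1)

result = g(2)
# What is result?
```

g(n) = 1 + 2·g(n-1), g(0)=2. Closed form: (2+1)·2^2 - 1 = 11.

Answer: 11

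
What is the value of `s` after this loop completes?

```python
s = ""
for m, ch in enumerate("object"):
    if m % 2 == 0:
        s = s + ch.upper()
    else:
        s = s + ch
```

Uppercase even positions in 'object'
`s` takes the values: "" → "O" → "Ob" → "ObJ" → "ObJe" → "ObJeC" → "ObJeCt"

Answer: "ObJeCt"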